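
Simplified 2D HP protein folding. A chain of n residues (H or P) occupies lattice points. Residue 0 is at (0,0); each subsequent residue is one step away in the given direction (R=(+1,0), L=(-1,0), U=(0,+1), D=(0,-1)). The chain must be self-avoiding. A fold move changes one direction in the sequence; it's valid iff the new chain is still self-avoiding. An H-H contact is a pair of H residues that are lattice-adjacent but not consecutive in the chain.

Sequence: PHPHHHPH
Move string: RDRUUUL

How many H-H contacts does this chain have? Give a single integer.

Answer: 1

Derivation:
Positions: [(0, 0), (1, 0), (1, -1), (2, -1), (2, 0), (2, 1), (2, 2), (1, 2)]
H-H contact: residue 1 @(1,0) - residue 4 @(2, 0)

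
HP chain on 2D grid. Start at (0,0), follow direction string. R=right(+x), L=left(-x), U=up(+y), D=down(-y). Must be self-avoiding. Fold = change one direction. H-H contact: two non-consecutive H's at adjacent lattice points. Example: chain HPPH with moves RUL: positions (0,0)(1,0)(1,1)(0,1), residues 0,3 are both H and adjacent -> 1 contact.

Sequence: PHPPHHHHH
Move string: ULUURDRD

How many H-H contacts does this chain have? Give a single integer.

Answer: 2

Derivation:
Positions: [(0, 0), (0, 1), (-1, 1), (-1, 2), (-1, 3), (0, 3), (0, 2), (1, 2), (1, 1)]
H-H contact: residue 1 @(0,1) - residue 8 @(1, 1)
H-H contact: residue 1 @(0,1) - residue 6 @(0, 2)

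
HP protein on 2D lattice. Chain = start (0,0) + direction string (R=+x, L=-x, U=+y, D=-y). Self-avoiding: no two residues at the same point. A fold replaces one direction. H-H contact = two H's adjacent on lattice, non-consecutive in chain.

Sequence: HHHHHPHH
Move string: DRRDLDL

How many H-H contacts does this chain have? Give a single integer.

Positions: [(0, 0), (0, -1), (1, -1), (2, -1), (2, -2), (1, -2), (1, -3), (0, -3)]
No H-H contacts found.

Answer: 0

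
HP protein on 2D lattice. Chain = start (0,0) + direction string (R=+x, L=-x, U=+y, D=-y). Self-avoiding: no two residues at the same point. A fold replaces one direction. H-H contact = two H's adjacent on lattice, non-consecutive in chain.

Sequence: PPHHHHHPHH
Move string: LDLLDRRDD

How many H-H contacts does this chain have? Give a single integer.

Answer: 1

Derivation:
Positions: [(0, 0), (-1, 0), (-1, -1), (-2, -1), (-3, -1), (-3, -2), (-2, -2), (-1, -2), (-1, -3), (-1, -4)]
H-H contact: residue 3 @(-2,-1) - residue 6 @(-2, -2)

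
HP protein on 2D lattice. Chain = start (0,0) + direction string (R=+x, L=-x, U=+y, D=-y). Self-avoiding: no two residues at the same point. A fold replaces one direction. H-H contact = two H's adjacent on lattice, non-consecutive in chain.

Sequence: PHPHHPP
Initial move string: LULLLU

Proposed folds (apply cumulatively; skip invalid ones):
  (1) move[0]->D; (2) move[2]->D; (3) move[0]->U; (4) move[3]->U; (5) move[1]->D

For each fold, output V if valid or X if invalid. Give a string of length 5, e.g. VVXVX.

Answer: XXVVX

Derivation:
Initial: LULLLU -> [(0, 0), (-1, 0), (-1, 1), (-2, 1), (-3, 1), (-4, 1), (-4, 2)]
Fold 1: move[0]->D => DULLLU INVALID (collision), skipped
Fold 2: move[2]->D => LUDLLU INVALID (collision), skipped
Fold 3: move[0]->U => UULLLU VALID
Fold 4: move[3]->U => UULULU VALID
Fold 5: move[1]->D => UDLULU INVALID (collision), skipped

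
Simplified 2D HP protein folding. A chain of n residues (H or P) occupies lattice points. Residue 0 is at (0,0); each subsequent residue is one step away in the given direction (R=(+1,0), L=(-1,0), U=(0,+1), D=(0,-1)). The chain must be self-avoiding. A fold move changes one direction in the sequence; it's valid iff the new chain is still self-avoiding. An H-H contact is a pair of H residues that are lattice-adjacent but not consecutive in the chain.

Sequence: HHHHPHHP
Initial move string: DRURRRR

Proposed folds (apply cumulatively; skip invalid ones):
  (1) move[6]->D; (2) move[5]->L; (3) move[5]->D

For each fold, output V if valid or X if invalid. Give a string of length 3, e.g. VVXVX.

Initial: DRURRRR -> [(0, 0), (0, -1), (1, -1), (1, 0), (2, 0), (3, 0), (4, 0), (5, 0)]
Fold 1: move[6]->D => DRURRRD VALID
Fold 2: move[5]->L => DRURRLD INVALID (collision), skipped
Fold 3: move[5]->D => DRURRDD VALID

Answer: VXV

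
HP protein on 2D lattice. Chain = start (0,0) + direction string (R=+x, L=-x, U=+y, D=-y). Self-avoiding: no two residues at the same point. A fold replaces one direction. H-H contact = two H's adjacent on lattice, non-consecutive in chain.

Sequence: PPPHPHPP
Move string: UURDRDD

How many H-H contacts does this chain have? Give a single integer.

Answer: 0

Derivation:
Positions: [(0, 0), (0, 1), (0, 2), (1, 2), (1, 1), (2, 1), (2, 0), (2, -1)]
No H-H contacts found.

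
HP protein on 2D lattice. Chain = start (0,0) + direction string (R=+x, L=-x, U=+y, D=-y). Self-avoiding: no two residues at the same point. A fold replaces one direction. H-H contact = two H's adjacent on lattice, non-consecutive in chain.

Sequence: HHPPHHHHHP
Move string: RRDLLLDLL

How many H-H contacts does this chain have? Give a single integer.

Positions: [(0, 0), (1, 0), (2, 0), (2, -1), (1, -1), (0, -1), (-1, -1), (-1, -2), (-2, -2), (-3, -2)]
H-H contact: residue 0 @(0,0) - residue 5 @(0, -1)
H-H contact: residue 1 @(1,0) - residue 4 @(1, -1)

Answer: 2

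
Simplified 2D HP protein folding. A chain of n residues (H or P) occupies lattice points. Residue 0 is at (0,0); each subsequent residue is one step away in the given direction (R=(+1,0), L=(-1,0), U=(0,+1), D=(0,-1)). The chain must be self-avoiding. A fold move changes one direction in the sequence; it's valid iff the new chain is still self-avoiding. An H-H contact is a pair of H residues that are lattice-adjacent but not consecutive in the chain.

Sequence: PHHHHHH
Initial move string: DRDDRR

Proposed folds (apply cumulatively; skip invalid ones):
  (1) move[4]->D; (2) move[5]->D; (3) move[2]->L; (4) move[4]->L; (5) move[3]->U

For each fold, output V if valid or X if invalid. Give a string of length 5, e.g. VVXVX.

Initial: DRDDRR -> [(0, 0), (0, -1), (1, -1), (1, -2), (1, -3), (2, -3), (3, -3)]
Fold 1: move[4]->D => DRDDDR VALID
Fold 2: move[5]->D => DRDDDD VALID
Fold 3: move[2]->L => DRLDDD INVALID (collision), skipped
Fold 4: move[4]->L => DRDDLD VALID
Fold 5: move[3]->U => DRDULD INVALID (collision), skipped

Answer: VVXVX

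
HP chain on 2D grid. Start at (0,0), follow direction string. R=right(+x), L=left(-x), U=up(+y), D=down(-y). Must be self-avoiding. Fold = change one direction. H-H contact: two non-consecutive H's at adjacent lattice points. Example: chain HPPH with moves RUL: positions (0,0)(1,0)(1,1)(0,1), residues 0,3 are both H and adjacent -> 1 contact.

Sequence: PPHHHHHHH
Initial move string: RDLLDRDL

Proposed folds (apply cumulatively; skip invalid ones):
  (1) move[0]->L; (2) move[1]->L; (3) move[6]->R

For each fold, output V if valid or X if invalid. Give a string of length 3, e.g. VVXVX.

Answer: VVX

Derivation:
Initial: RDLLDRDL -> [(0, 0), (1, 0), (1, -1), (0, -1), (-1, -1), (-1, -2), (0, -2), (0, -3), (-1, -3)]
Fold 1: move[0]->L => LDLLDRDL VALID
Fold 2: move[1]->L => LLLLDRDL VALID
Fold 3: move[6]->R => LLLLDRRL INVALID (collision), skipped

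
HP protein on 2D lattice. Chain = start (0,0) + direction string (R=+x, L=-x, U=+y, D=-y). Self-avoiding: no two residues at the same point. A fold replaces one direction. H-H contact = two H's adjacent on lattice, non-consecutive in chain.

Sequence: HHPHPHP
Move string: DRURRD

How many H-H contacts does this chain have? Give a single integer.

Answer: 1

Derivation:
Positions: [(0, 0), (0, -1), (1, -1), (1, 0), (2, 0), (3, 0), (3, -1)]
H-H contact: residue 0 @(0,0) - residue 3 @(1, 0)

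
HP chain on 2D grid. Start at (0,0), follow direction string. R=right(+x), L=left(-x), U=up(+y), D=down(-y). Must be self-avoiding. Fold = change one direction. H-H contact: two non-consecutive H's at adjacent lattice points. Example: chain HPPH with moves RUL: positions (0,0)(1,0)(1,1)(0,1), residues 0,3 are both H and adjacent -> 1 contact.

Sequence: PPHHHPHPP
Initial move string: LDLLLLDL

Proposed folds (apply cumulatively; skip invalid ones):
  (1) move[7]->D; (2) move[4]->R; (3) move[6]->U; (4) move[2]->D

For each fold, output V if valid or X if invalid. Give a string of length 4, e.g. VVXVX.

Initial: LDLLLLDL -> [(0, 0), (-1, 0), (-1, -1), (-2, -1), (-3, -1), (-4, -1), (-5, -1), (-5, -2), (-6, -2)]
Fold 1: move[7]->D => LDLLLLDD VALID
Fold 2: move[4]->R => LDLLRLDD INVALID (collision), skipped
Fold 3: move[6]->U => LDLLLLUD INVALID (collision), skipped
Fold 4: move[2]->D => LDDLLLDD VALID

Answer: VXXV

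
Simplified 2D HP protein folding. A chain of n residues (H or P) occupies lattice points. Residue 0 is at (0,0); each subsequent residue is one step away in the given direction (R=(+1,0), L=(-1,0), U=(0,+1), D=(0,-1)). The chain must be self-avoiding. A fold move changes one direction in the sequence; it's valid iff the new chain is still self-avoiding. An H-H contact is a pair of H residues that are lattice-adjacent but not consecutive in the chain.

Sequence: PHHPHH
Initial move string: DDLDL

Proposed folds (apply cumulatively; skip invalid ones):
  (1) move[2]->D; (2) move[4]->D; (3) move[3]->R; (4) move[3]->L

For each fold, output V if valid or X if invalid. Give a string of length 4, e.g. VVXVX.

Initial: DDLDL -> [(0, 0), (0, -1), (0, -2), (-1, -2), (-1, -3), (-2, -3)]
Fold 1: move[2]->D => DDDDL VALID
Fold 2: move[4]->D => DDDDD VALID
Fold 3: move[3]->R => DDDRD VALID
Fold 4: move[3]->L => DDDLD VALID

Answer: VVVV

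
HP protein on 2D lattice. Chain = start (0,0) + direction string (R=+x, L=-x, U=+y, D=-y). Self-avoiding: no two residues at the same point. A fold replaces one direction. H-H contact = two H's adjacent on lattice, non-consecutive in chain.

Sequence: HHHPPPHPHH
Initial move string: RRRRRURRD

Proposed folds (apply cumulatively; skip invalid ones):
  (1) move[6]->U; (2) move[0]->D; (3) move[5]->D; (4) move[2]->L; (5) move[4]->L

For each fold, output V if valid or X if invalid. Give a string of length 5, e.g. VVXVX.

Answer: VVXXX

Derivation:
Initial: RRRRRURRD -> [(0, 0), (1, 0), (2, 0), (3, 0), (4, 0), (5, 0), (5, 1), (6, 1), (7, 1), (7, 0)]
Fold 1: move[6]->U => RRRRRUURD VALID
Fold 2: move[0]->D => DRRRRUURD VALID
Fold 3: move[5]->D => DRRRRDURD INVALID (collision), skipped
Fold 4: move[2]->L => DRLRRUURD INVALID (collision), skipped
Fold 5: move[4]->L => DRRRLUURD INVALID (collision), skipped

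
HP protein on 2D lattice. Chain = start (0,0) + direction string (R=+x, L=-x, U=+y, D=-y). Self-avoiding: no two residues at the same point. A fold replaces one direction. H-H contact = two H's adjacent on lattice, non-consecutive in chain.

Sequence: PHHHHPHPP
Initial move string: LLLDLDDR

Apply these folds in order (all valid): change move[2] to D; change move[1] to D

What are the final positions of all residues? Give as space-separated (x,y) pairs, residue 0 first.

Answer: (0,0) (-1,0) (-1,-1) (-1,-2) (-1,-3) (-2,-3) (-2,-4) (-2,-5) (-1,-5)

Derivation:
Initial moves: LLLDLDDR
Fold: move[2]->D => LLDDLDDR (positions: [(0, 0), (-1, 0), (-2, 0), (-2, -1), (-2, -2), (-3, -2), (-3, -3), (-3, -4), (-2, -4)])
Fold: move[1]->D => LDDDLDDR (positions: [(0, 0), (-1, 0), (-1, -1), (-1, -2), (-1, -3), (-2, -3), (-2, -4), (-2, -5), (-1, -5)])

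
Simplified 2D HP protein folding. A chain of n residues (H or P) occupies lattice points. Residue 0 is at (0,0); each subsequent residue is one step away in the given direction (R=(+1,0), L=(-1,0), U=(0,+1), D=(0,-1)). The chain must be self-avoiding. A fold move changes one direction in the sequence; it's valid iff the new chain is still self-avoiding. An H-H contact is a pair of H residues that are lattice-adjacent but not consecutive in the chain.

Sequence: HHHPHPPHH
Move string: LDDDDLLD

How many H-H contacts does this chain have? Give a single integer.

Answer: 0

Derivation:
Positions: [(0, 0), (-1, 0), (-1, -1), (-1, -2), (-1, -3), (-1, -4), (-2, -4), (-3, -4), (-3, -5)]
No H-H contacts found.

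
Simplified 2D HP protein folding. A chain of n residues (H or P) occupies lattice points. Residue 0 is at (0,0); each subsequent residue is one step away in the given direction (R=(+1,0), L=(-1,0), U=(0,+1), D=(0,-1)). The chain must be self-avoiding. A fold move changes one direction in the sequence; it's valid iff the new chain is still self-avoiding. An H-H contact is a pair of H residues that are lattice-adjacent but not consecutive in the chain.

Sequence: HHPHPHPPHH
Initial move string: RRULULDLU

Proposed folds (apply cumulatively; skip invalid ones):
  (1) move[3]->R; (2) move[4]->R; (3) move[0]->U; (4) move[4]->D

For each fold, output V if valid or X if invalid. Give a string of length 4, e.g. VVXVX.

Initial: RRULULDLU -> [(0, 0), (1, 0), (2, 0), (2, 1), (1, 1), (1, 2), (0, 2), (0, 1), (-1, 1), (-1, 2)]
Fold 1: move[3]->R => RRURULDLU INVALID (collision), skipped
Fold 2: move[4]->R => RRULRLDLU INVALID (collision), skipped
Fold 3: move[0]->U => URULULDLU VALID
Fold 4: move[4]->D => URULDLDLU INVALID (collision), skipped

Answer: XXVX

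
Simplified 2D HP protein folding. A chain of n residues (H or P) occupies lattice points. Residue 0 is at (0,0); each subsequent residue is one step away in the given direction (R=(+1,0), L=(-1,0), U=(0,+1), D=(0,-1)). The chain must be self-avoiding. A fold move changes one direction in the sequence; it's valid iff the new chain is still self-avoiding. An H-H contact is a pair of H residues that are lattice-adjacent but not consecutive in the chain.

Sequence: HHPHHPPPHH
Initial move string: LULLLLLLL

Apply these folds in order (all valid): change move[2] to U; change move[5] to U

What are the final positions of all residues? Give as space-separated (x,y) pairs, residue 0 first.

Answer: (0,0) (-1,0) (-1,1) (-1,2) (-2,2) (-3,2) (-3,3) (-4,3) (-5,3) (-6,3)

Derivation:
Initial moves: LULLLLLLL
Fold: move[2]->U => LUULLLLLL (positions: [(0, 0), (-1, 0), (-1, 1), (-1, 2), (-2, 2), (-3, 2), (-4, 2), (-5, 2), (-6, 2), (-7, 2)])
Fold: move[5]->U => LUULLULLL (positions: [(0, 0), (-1, 0), (-1, 1), (-1, 2), (-2, 2), (-3, 2), (-3, 3), (-4, 3), (-5, 3), (-6, 3)])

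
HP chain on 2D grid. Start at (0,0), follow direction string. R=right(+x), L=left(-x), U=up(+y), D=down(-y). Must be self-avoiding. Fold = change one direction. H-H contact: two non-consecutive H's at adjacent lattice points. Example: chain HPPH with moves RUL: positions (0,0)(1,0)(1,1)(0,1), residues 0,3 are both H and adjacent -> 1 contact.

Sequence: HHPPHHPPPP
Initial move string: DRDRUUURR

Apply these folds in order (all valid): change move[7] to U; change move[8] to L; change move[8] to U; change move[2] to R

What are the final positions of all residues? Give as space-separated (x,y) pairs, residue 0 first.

Answer: (0,0) (0,-1) (1,-1) (2,-1) (3,-1) (3,0) (3,1) (3,2) (3,3) (3,4)

Derivation:
Initial moves: DRDRUUURR
Fold: move[7]->U => DRDRUUUUR (positions: [(0, 0), (0, -1), (1, -1), (1, -2), (2, -2), (2, -1), (2, 0), (2, 1), (2, 2), (3, 2)])
Fold: move[8]->L => DRDRUUUUL (positions: [(0, 0), (0, -1), (1, -1), (1, -2), (2, -2), (2, -1), (2, 0), (2, 1), (2, 2), (1, 2)])
Fold: move[8]->U => DRDRUUUUU (positions: [(0, 0), (0, -1), (1, -1), (1, -2), (2, -2), (2, -1), (2, 0), (2, 1), (2, 2), (2, 3)])
Fold: move[2]->R => DRRRUUUUU (positions: [(0, 0), (0, -1), (1, -1), (2, -1), (3, -1), (3, 0), (3, 1), (3, 2), (3, 3), (3, 4)])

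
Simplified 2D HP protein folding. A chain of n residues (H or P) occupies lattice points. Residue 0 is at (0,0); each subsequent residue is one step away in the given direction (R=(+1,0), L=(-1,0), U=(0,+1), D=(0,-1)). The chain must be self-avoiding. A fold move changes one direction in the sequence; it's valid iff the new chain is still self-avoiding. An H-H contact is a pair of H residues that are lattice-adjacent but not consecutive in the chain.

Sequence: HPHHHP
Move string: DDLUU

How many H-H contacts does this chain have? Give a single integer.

Positions: [(0, 0), (0, -1), (0, -2), (-1, -2), (-1, -1), (-1, 0)]
No H-H contacts found.

Answer: 0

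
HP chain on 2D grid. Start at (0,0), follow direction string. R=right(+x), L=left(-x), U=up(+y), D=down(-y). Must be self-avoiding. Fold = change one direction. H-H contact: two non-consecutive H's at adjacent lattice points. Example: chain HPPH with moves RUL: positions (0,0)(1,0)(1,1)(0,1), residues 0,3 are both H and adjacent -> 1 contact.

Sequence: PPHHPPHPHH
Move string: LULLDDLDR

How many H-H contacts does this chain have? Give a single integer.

Answer: 1

Derivation:
Positions: [(0, 0), (-1, 0), (-1, 1), (-2, 1), (-3, 1), (-3, 0), (-3, -1), (-4, -1), (-4, -2), (-3, -2)]
H-H contact: residue 6 @(-3,-1) - residue 9 @(-3, -2)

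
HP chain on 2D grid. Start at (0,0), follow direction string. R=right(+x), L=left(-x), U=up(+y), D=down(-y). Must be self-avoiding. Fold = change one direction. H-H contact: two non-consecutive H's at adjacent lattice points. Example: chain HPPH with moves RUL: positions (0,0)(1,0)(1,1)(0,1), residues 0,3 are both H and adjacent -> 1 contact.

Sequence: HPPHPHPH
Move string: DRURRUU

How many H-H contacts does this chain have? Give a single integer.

Positions: [(0, 0), (0, -1), (1, -1), (1, 0), (2, 0), (3, 0), (3, 1), (3, 2)]
H-H contact: residue 0 @(0,0) - residue 3 @(1, 0)

Answer: 1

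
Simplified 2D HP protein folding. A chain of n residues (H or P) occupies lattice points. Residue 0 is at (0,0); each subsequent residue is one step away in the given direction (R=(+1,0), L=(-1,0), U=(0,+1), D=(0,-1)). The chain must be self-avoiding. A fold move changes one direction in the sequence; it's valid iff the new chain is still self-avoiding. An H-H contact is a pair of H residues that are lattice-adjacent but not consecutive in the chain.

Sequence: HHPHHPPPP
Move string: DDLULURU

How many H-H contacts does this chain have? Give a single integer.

Answer: 1

Derivation:
Positions: [(0, 0), (0, -1), (0, -2), (-1, -2), (-1, -1), (-2, -1), (-2, 0), (-1, 0), (-1, 1)]
H-H contact: residue 1 @(0,-1) - residue 4 @(-1, -1)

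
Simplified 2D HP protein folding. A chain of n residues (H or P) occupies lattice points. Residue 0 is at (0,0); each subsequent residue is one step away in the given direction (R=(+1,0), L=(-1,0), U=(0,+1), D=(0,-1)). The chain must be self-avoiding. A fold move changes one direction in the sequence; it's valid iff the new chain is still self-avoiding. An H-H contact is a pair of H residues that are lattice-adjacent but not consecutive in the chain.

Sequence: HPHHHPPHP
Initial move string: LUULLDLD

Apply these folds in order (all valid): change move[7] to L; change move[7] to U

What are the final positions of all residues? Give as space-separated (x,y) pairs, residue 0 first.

Initial moves: LUULLDLD
Fold: move[7]->L => LUULLDLL (positions: [(0, 0), (-1, 0), (-1, 1), (-1, 2), (-2, 2), (-3, 2), (-3, 1), (-4, 1), (-5, 1)])
Fold: move[7]->U => LUULLDLU (positions: [(0, 0), (-1, 0), (-1, 1), (-1, 2), (-2, 2), (-3, 2), (-3, 1), (-4, 1), (-4, 2)])

Answer: (0,0) (-1,0) (-1,1) (-1,2) (-2,2) (-3,2) (-3,1) (-4,1) (-4,2)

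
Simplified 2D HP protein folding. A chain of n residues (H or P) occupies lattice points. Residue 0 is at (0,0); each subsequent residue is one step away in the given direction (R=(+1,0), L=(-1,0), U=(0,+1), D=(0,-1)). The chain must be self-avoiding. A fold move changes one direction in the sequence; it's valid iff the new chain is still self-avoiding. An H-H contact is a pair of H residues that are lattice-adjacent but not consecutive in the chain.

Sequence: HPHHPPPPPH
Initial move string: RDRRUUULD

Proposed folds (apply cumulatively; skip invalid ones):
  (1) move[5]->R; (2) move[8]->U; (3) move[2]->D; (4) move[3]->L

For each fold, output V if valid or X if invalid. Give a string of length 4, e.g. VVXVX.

Initial: RDRRUUULD -> [(0, 0), (1, 0), (1, -1), (2, -1), (3, -1), (3, 0), (3, 1), (3, 2), (2, 2), (2, 1)]
Fold 1: move[5]->R => RDRRURULD INVALID (collision), skipped
Fold 2: move[8]->U => RDRRUUULU VALID
Fold 3: move[2]->D => RDDRUUULU VALID
Fold 4: move[3]->L => RDDLUUULU INVALID (collision), skipped

Answer: XVVX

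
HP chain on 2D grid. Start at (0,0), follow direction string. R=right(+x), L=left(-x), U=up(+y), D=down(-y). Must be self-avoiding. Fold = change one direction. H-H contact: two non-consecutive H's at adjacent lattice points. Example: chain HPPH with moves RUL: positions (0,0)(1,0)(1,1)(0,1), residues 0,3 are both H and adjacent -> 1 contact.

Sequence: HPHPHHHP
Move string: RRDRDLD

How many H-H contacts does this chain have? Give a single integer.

Answer: 0

Derivation:
Positions: [(0, 0), (1, 0), (2, 0), (2, -1), (3, -1), (3, -2), (2, -2), (2, -3)]
No H-H contacts found.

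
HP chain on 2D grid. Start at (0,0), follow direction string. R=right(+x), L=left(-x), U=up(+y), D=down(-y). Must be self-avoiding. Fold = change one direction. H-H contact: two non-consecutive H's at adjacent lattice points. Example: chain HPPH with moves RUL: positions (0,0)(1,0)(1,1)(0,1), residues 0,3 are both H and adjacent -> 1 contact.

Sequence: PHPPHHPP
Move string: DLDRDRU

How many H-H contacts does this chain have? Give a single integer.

Answer: 1

Derivation:
Positions: [(0, 0), (0, -1), (-1, -1), (-1, -2), (0, -2), (0, -3), (1, -3), (1, -2)]
H-H contact: residue 1 @(0,-1) - residue 4 @(0, -2)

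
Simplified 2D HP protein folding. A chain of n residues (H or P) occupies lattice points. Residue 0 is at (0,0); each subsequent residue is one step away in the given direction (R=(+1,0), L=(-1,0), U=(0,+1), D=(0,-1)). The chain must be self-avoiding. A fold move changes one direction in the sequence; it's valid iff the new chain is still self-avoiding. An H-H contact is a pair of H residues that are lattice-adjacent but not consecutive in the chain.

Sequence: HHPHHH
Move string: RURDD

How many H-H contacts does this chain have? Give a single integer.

Positions: [(0, 0), (1, 0), (1, 1), (2, 1), (2, 0), (2, -1)]
H-H contact: residue 1 @(1,0) - residue 4 @(2, 0)

Answer: 1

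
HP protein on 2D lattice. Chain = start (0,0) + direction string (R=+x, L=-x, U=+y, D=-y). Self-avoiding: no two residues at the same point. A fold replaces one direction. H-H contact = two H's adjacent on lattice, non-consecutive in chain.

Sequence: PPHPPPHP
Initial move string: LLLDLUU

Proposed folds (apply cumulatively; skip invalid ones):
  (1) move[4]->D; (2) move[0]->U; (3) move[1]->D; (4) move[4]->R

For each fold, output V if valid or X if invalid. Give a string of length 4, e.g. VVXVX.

Initial: LLLDLUU -> [(0, 0), (-1, 0), (-2, 0), (-3, 0), (-3, -1), (-4, -1), (-4, 0), (-4, 1)]
Fold 1: move[4]->D => LLLDDUU INVALID (collision), skipped
Fold 2: move[0]->U => ULLDLUU VALID
Fold 3: move[1]->D => UDLDLUU INVALID (collision), skipped
Fold 4: move[4]->R => ULLDRUU INVALID (collision), skipped

Answer: XVXX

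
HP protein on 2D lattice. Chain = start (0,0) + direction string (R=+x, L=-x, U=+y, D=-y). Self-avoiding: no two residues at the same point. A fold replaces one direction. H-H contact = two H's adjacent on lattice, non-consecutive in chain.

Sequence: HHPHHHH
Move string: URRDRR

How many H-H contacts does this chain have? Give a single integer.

Positions: [(0, 0), (0, 1), (1, 1), (2, 1), (2, 0), (3, 0), (4, 0)]
No H-H contacts found.

Answer: 0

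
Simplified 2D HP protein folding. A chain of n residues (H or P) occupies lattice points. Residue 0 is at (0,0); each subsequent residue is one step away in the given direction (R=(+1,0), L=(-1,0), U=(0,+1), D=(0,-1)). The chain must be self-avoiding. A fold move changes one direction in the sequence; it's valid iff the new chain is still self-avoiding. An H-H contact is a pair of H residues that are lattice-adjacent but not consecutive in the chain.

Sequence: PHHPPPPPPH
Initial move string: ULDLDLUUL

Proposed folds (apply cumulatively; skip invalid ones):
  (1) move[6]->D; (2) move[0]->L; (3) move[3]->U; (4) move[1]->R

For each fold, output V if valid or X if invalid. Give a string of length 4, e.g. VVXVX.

Initial: ULDLDLUUL -> [(0, 0), (0, 1), (-1, 1), (-1, 0), (-2, 0), (-2, -1), (-3, -1), (-3, 0), (-3, 1), (-4, 1)]
Fold 1: move[6]->D => ULDLDLDUL INVALID (collision), skipped
Fold 2: move[0]->L => LLDLDLUUL VALID
Fold 3: move[3]->U => LLDUDLUUL INVALID (collision), skipped
Fold 4: move[1]->R => LRDLDLUUL INVALID (collision), skipped

Answer: XVXX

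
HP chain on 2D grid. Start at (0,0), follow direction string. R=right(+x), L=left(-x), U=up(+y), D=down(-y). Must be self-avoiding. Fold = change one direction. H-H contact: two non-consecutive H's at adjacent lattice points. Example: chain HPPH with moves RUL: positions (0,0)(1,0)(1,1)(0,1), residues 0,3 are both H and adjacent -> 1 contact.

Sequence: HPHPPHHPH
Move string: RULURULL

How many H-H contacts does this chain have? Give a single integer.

Answer: 1

Derivation:
Positions: [(0, 0), (1, 0), (1, 1), (0, 1), (0, 2), (1, 2), (1, 3), (0, 3), (-1, 3)]
H-H contact: residue 2 @(1,1) - residue 5 @(1, 2)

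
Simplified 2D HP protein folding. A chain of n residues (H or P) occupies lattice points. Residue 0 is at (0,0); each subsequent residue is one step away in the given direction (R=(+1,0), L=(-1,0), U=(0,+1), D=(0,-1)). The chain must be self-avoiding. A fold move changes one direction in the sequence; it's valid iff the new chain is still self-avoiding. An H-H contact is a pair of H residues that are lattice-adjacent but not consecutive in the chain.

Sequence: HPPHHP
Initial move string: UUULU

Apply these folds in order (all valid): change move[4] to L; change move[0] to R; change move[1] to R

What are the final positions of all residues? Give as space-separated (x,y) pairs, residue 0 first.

Answer: (0,0) (1,0) (2,0) (2,1) (1,1) (0,1)

Derivation:
Initial moves: UUULU
Fold: move[4]->L => UUULL (positions: [(0, 0), (0, 1), (0, 2), (0, 3), (-1, 3), (-2, 3)])
Fold: move[0]->R => RUULL (positions: [(0, 0), (1, 0), (1, 1), (1, 2), (0, 2), (-1, 2)])
Fold: move[1]->R => RRULL (positions: [(0, 0), (1, 0), (2, 0), (2, 1), (1, 1), (0, 1)])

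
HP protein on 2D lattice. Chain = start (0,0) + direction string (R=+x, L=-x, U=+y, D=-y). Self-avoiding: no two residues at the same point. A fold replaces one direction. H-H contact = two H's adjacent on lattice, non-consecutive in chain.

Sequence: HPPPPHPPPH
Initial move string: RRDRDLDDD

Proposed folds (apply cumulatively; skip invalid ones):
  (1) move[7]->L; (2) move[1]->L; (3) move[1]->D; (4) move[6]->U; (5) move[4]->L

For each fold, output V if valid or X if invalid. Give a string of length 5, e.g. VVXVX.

Answer: VXVXX

Derivation:
Initial: RRDRDLDDD -> [(0, 0), (1, 0), (2, 0), (2, -1), (3, -1), (3, -2), (2, -2), (2, -3), (2, -4), (2, -5)]
Fold 1: move[7]->L => RRDRDLDLD VALID
Fold 2: move[1]->L => RLDRDLDLD INVALID (collision), skipped
Fold 3: move[1]->D => RDDRDLDLD VALID
Fold 4: move[6]->U => RDDRDLULD INVALID (collision), skipped
Fold 5: move[4]->L => RDDRLLDLD INVALID (collision), skipped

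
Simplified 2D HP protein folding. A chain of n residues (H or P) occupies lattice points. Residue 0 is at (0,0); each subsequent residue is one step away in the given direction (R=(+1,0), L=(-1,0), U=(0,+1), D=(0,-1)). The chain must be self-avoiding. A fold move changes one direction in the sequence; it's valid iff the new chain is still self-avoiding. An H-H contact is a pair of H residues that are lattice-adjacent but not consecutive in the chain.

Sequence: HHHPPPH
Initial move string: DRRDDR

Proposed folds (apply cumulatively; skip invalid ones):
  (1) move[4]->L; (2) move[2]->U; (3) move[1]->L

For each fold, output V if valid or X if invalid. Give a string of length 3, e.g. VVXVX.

Answer: XXX

Derivation:
Initial: DRRDDR -> [(0, 0), (0, -1), (1, -1), (2, -1), (2, -2), (2, -3), (3, -3)]
Fold 1: move[4]->L => DRRDLR INVALID (collision), skipped
Fold 2: move[2]->U => DRUDDR INVALID (collision), skipped
Fold 3: move[1]->L => DLRDDR INVALID (collision), skipped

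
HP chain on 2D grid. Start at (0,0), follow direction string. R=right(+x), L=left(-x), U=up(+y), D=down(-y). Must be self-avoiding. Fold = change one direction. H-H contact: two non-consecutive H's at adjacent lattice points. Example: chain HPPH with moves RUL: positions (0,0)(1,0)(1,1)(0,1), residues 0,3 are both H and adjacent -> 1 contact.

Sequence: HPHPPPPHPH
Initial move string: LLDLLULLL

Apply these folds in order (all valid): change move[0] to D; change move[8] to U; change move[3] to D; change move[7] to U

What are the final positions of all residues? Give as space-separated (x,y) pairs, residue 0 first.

Initial moves: LLDLLULLL
Fold: move[0]->D => DLDLLULLL (positions: [(0, 0), (0, -1), (-1, -1), (-1, -2), (-2, -2), (-3, -2), (-3, -1), (-4, -1), (-5, -1), (-6, -1)])
Fold: move[8]->U => DLDLLULLU (positions: [(0, 0), (0, -1), (-1, -1), (-1, -2), (-2, -2), (-3, -2), (-3, -1), (-4, -1), (-5, -1), (-5, 0)])
Fold: move[3]->D => DLDDLULLU (positions: [(0, 0), (0, -1), (-1, -1), (-1, -2), (-1, -3), (-2, -3), (-2, -2), (-3, -2), (-4, -2), (-4, -1)])
Fold: move[7]->U => DLDDLULUU (positions: [(0, 0), (0, -1), (-1, -1), (-1, -2), (-1, -3), (-2, -3), (-2, -2), (-3, -2), (-3, -1), (-3, 0)])

Answer: (0,0) (0,-1) (-1,-1) (-1,-2) (-1,-3) (-2,-3) (-2,-2) (-3,-2) (-3,-1) (-3,0)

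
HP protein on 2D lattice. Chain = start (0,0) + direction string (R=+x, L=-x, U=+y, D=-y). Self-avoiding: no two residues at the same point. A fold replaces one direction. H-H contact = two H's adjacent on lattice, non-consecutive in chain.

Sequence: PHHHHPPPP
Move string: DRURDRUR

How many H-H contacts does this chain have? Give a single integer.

Answer: 0

Derivation:
Positions: [(0, 0), (0, -1), (1, -1), (1, 0), (2, 0), (2, -1), (3, -1), (3, 0), (4, 0)]
No H-H contacts found.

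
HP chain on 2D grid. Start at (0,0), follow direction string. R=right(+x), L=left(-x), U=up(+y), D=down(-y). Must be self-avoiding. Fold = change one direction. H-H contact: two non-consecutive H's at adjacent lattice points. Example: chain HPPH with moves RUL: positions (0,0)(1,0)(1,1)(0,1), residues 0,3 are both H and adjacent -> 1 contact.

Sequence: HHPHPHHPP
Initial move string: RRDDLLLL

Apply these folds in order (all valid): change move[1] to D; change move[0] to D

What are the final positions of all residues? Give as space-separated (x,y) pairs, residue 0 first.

Answer: (0,0) (0,-1) (0,-2) (0,-3) (0,-4) (-1,-4) (-2,-4) (-3,-4) (-4,-4)

Derivation:
Initial moves: RRDDLLLL
Fold: move[1]->D => RDDDLLLL (positions: [(0, 0), (1, 0), (1, -1), (1, -2), (1, -3), (0, -3), (-1, -3), (-2, -3), (-3, -3)])
Fold: move[0]->D => DDDDLLLL (positions: [(0, 0), (0, -1), (0, -2), (0, -3), (0, -4), (-1, -4), (-2, -4), (-3, -4), (-4, -4)])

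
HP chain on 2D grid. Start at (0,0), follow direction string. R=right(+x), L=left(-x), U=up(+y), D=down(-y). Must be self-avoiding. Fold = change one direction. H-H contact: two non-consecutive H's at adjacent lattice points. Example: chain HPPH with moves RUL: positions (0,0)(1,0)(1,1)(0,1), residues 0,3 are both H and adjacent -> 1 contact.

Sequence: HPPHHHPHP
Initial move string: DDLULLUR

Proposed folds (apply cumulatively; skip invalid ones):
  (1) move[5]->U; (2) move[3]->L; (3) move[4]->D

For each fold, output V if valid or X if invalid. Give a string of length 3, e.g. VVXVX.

Initial: DDLULLUR -> [(0, 0), (0, -1), (0, -2), (-1, -2), (-1, -1), (-2, -1), (-3, -1), (-3, 0), (-2, 0)]
Fold 1: move[5]->U => DDLULUUR VALID
Fold 2: move[3]->L => DDLLLUUR VALID
Fold 3: move[4]->D => DDLLDUUR INVALID (collision), skipped

Answer: VVX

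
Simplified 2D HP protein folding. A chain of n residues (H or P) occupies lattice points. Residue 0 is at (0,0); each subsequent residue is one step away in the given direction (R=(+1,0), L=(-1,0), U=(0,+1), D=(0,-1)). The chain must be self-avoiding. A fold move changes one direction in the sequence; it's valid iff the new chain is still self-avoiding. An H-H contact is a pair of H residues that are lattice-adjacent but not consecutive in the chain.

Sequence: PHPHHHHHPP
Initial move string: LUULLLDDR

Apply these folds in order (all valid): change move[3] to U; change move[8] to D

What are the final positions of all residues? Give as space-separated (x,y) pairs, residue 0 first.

Initial moves: LUULLLDDR
Fold: move[3]->U => LUUULLDDR (positions: [(0, 0), (-1, 0), (-1, 1), (-1, 2), (-1, 3), (-2, 3), (-3, 3), (-3, 2), (-3, 1), (-2, 1)])
Fold: move[8]->D => LUUULLDDD (positions: [(0, 0), (-1, 0), (-1, 1), (-1, 2), (-1, 3), (-2, 3), (-3, 3), (-3, 2), (-3, 1), (-3, 0)])

Answer: (0,0) (-1,0) (-1,1) (-1,2) (-1,3) (-2,3) (-3,3) (-3,2) (-3,1) (-3,0)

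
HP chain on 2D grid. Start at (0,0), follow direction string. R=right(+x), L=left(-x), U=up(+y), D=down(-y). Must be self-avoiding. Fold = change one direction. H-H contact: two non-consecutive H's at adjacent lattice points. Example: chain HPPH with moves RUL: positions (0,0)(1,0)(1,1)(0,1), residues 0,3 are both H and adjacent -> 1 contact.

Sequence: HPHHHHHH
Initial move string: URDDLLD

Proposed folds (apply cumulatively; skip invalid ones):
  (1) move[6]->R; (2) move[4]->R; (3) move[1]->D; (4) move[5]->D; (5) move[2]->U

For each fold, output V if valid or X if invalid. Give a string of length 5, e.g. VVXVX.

Initial: URDDLLD -> [(0, 0), (0, 1), (1, 1), (1, 0), (1, -1), (0, -1), (-1, -1), (-1, -2)]
Fold 1: move[6]->R => URDDLLR INVALID (collision), skipped
Fold 2: move[4]->R => URDDRLD INVALID (collision), skipped
Fold 3: move[1]->D => UDDDLLD INVALID (collision), skipped
Fold 4: move[5]->D => URDDLDD VALID
Fold 5: move[2]->U => URUDLDD INVALID (collision), skipped

Answer: XXXVX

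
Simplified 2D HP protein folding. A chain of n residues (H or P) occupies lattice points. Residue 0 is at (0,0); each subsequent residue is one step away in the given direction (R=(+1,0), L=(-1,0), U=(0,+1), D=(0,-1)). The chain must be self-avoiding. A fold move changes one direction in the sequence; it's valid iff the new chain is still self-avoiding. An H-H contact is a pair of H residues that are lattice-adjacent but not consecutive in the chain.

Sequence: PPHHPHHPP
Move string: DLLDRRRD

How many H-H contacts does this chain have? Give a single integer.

Answer: 1

Derivation:
Positions: [(0, 0), (0, -1), (-1, -1), (-2, -1), (-2, -2), (-1, -2), (0, -2), (1, -2), (1, -3)]
H-H contact: residue 2 @(-1,-1) - residue 5 @(-1, -2)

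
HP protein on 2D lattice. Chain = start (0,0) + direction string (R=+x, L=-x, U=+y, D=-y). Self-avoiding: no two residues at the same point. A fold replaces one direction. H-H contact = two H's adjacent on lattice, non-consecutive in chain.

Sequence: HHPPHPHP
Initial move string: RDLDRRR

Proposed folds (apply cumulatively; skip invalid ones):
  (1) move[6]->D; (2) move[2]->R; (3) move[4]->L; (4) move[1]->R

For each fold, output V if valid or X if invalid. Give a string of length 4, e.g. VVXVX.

Answer: VVXV

Derivation:
Initial: RDLDRRR -> [(0, 0), (1, 0), (1, -1), (0, -1), (0, -2), (1, -2), (2, -2), (3, -2)]
Fold 1: move[6]->D => RDLDRRD VALID
Fold 2: move[2]->R => RDRDRRD VALID
Fold 3: move[4]->L => RDRDLRD INVALID (collision), skipped
Fold 4: move[1]->R => RRRDRRD VALID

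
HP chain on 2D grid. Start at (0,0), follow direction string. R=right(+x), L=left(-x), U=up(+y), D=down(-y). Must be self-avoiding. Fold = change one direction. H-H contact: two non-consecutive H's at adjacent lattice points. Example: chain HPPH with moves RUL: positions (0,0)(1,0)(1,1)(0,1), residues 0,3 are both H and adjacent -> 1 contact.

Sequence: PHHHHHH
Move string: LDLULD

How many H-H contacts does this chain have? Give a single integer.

Answer: 2

Derivation:
Positions: [(0, 0), (-1, 0), (-1, -1), (-2, -1), (-2, 0), (-3, 0), (-3, -1)]
H-H contact: residue 1 @(-1,0) - residue 4 @(-2, 0)
H-H contact: residue 3 @(-2,-1) - residue 6 @(-3, -1)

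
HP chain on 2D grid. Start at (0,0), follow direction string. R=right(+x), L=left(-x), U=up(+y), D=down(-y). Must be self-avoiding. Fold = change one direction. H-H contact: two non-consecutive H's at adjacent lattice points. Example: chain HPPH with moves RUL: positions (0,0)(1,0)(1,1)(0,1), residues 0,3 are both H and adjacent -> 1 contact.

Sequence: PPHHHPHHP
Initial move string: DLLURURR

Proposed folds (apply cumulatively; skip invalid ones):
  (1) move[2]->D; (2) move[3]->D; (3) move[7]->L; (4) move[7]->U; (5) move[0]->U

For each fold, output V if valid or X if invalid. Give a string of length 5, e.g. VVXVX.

Initial: DLLURURR -> [(0, 0), (0, -1), (-1, -1), (-2, -1), (-2, 0), (-1, 0), (-1, 1), (0, 1), (1, 1)]
Fold 1: move[2]->D => DLDURURR INVALID (collision), skipped
Fold 2: move[3]->D => DLLDRURR INVALID (collision), skipped
Fold 3: move[7]->L => DLLURURL INVALID (collision), skipped
Fold 4: move[7]->U => DLLURURU VALID
Fold 5: move[0]->U => ULLURURU VALID

Answer: XXXVV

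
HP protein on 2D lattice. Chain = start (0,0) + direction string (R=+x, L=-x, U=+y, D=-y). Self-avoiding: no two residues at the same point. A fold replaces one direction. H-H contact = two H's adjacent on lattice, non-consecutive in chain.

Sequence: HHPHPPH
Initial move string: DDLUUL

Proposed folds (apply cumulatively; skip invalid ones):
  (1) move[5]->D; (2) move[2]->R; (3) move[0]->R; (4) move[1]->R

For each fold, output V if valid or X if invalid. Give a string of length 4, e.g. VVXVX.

Initial: DDLUUL -> [(0, 0), (0, -1), (0, -2), (-1, -2), (-1, -1), (-1, 0), (-2, 0)]
Fold 1: move[5]->D => DDLUUD INVALID (collision), skipped
Fold 2: move[2]->R => DDRUUL INVALID (collision), skipped
Fold 3: move[0]->R => RDLUUL INVALID (collision), skipped
Fold 4: move[1]->R => DRLUUL INVALID (collision), skipped

Answer: XXXX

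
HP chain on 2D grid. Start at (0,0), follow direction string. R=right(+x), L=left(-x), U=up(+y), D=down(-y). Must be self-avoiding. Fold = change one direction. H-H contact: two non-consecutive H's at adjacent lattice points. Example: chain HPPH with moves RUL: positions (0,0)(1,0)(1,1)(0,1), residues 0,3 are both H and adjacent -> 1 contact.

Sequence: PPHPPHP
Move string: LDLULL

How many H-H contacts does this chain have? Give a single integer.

Positions: [(0, 0), (-1, 0), (-1, -1), (-2, -1), (-2, 0), (-3, 0), (-4, 0)]
No H-H contacts found.

Answer: 0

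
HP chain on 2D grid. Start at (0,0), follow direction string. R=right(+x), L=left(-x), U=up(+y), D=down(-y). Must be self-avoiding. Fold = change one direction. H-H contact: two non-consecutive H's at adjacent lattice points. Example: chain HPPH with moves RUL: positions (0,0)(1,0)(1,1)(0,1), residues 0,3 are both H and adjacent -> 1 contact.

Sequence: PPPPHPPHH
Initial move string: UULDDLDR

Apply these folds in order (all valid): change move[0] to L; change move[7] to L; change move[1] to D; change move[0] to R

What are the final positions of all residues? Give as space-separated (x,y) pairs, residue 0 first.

Initial moves: UULDDLDR
Fold: move[0]->L => LULDDLDR (positions: [(0, 0), (-1, 0), (-1, 1), (-2, 1), (-2, 0), (-2, -1), (-3, -1), (-3, -2), (-2, -2)])
Fold: move[7]->L => LULDDLDL (positions: [(0, 0), (-1, 0), (-1, 1), (-2, 1), (-2, 0), (-2, -1), (-3, -1), (-3, -2), (-4, -2)])
Fold: move[1]->D => LDLDDLDL (positions: [(0, 0), (-1, 0), (-1, -1), (-2, -1), (-2, -2), (-2, -3), (-3, -3), (-3, -4), (-4, -4)])
Fold: move[0]->R => RDLDDLDL (positions: [(0, 0), (1, 0), (1, -1), (0, -1), (0, -2), (0, -3), (-1, -3), (-1, -4), (-2, -4)])

Answer: (0,0) (1,0) (1,-1) (0,-1) (0,-2) (0,-3) (-1,-3) (-1,-4) (-2,-4)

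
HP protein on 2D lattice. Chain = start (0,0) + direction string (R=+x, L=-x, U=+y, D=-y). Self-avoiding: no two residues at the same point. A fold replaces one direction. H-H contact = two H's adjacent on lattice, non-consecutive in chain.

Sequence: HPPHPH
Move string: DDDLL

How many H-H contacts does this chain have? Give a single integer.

Positions: [(0, 0), (0, -1), (0, -2), (0, -3), (-1, -3), (-2, -3)]
No H-H contacts found.

Answer: 0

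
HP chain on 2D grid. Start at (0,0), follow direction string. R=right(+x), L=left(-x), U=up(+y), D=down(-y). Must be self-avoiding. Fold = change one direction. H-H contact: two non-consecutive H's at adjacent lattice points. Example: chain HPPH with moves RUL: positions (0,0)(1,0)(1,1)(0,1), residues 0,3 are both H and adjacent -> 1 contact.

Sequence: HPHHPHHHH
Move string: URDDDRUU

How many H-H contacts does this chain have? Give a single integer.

Answer: 2

Derivation:
Positions: [(0, 0), (0, 1), (1, 1), (1, 0), (1, -1), (1, -2), (2, -2), (2, -1), (2, 0)]
H-H contact: residue 0 @(0,0) - residue 3 @(1, 0)
H-H contact: residue 3 @(1,0) - residue 8 @(2, 0)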